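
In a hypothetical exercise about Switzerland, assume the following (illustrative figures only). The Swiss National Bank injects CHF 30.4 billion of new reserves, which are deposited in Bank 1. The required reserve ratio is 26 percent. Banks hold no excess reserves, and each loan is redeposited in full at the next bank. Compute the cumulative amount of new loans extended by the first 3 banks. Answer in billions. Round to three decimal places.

CHF 51.462 billion

Bank i lends (1 − rr)^i of the original deposit: Bank 1 lends 30.4·0.7400 = 22.4960, Bank 2 lends 30.4·0.7400² ≈ 16.6470, and so on.
Summing a geometric series: total = 30.4·[0.7400·(1 − 0.7400^3) / (1 − 0.7400)] ≈ 51.4618 billion.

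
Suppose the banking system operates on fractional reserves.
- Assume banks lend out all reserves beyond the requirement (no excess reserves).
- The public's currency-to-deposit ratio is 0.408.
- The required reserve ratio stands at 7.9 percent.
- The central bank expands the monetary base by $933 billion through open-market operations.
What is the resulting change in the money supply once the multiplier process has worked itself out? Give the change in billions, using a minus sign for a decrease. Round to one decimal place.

The money multiplier is m = (1 + c) / (rr + c) = (1 + 0.408) / (0.079 + 0.408) ≈ 2.89117.
The purchase adds 933 billion of base, so ΔM = m × ΔMB = 2.89117 × (+933) ≈ 2697.4616 billion.

$2697.5 billion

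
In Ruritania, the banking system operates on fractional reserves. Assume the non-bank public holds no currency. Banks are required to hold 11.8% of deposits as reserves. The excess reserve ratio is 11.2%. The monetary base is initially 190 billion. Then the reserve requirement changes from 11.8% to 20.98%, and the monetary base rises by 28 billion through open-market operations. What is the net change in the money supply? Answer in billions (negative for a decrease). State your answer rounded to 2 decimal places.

-148.65 billion

Before: m₁ = 1 / (0.118 + 0.112) ≈ 4.347826, MB₁ = 190, so M₁ = 4.347826 × 190 ≈ 826.0869 billion.
After: m₂ = 1 / (0.2098 + 0.112) ≈ 3.107520, MB₂ = 190 + 28 = 218, so M₂ = 3.107520 × 218 ≈ 677.4394 billion.
ΔM = M₂ − M₁ = 677.4394 − 826.0869 = -148.6475 billion.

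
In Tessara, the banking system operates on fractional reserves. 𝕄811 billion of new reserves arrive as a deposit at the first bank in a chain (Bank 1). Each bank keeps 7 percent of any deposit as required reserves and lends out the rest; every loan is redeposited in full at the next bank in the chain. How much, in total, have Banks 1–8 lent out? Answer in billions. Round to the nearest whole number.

𝕄4745 billion

Bank i lends (1 − rr)^i of the original deposit: Bank 1 lends 811·0.9300 = 754.2300, Bank 2 lends 811·0.9300² = 701.4339, and so on.
Summing a geometric series: total = 811·[0.9300·(1 − 0.9300^8) / (1 − 0.9300)] ≈ 4745.3802 billion.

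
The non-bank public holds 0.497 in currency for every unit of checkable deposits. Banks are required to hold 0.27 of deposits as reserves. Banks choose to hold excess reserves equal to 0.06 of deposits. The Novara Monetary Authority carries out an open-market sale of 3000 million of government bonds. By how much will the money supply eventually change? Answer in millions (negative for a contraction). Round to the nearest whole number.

The money multiplier is m = (1 + c) / (rr + e + c) = (1 + 0.497) / (0.27 + 0.06 + 0.497) ≈ 1.81016.
The sale removes 3000 million of base, so ΔM = m × ΔMB = 1.81016 × (−3000) = -5430.48 million.

-5430 million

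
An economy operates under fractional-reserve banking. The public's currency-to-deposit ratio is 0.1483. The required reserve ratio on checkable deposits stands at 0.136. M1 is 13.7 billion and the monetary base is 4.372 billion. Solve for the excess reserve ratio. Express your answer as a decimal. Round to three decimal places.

0.082

Using m = M/MB = 13.7/4.372 ≈ 3.133577. Since m = (1 + c)/(c + rr + e), the denominator satisfies c + rr + e = (1 + c)/m = (1 + 0.1483) / 3.133577 ≈ 0.366450.
With c = 0.1483 and rr = 0.136, the excess reserve ratio is 0.366450 − 0.1483 − 0.136 = 0.08215.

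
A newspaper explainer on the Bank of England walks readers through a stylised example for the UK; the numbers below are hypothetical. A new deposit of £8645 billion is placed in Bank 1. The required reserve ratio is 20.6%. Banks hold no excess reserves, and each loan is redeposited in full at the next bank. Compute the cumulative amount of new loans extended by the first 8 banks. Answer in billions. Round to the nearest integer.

Bank i lends (1 − rr)^i of the original deposit: Bank 1 lends 8645·0.7940 = 6864.1300, Bank 2 lends 8645·0.7940² ≈ 5450.1192, and so on.
Summing a geometric series: total = 8645·[0.7940·(1 − 0.7940^8) / (1 − 0.7940)] ≈ 28057.4264 billion.

£28057 billion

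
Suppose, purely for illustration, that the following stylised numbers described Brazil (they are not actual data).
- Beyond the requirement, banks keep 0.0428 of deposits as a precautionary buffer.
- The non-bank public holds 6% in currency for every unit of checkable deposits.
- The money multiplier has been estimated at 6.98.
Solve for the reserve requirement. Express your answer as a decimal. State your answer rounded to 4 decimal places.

0.0491

Using m = 6.98. Since m = (1 + c)/(c + rr + e), the denominator satisfies c + rr + e = (1 + c)/m = (1 + 0.06) / 6.98 ≈ 0.151862.
With c = 0.06 and e = 0.0428, the reserve requirement is 0.151862 − 0.06 − 0.0428 = 0.049062.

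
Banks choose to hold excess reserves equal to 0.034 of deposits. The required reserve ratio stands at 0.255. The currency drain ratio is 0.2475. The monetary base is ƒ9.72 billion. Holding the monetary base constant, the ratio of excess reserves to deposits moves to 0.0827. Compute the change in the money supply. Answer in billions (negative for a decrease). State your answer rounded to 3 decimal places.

Initially m₁ = (1 + 0.2475) / (0.255 + 0.034 + 0.2475) ≈ 2.32526, so M₁ = 2.32526 × 9.72 ≈ 22.6015 billion.
After the change m₂ = (1 + 0.2475) / (0.255 + 0.0827 + 0.2475) ≈ 2.13175, so M₂ = 2.13175 × 9.72 ≈ 20.7206 billion.
ΔM = M₂ − M₁ = 20.7206 − 22.6015 = -1.8809 billion.

-1.881 billion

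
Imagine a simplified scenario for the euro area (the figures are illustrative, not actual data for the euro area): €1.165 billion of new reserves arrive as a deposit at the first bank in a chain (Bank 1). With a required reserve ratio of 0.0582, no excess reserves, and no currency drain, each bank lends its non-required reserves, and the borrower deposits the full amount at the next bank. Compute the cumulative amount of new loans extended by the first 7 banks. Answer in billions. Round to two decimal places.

€6.46 billion

Bank i lends (1 − rr)^i of the original deposit: Bank 1 lends 1.165·0.9418 ≈ 1.0972, Bank 2 lends 1.165·0.9418² ≈ 1.0333, and so on.
Summing a geometric series: total = 1.165·[0.9418·(1 − 0.9418^7) / (1 − 0.9418)] ≈ 6.4622 billion.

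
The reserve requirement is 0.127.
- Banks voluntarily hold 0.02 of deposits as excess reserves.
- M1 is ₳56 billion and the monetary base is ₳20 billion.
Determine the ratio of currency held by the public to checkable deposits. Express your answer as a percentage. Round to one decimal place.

Using m = M/MB = 56/20 = 2.800000. From m = (1 + c)/(c + rr + e), rearranging gives 1 + c = m·(c + rr + e), so c·(1 − m) = m·(rr + e) − 1.
Hence c = [m·(rr + e) − 1]/(1 − m) = [2.800000 × (0.127 + 0.02) − 1] / (1 − 2.800000) ≈ 0.326889.

32.7%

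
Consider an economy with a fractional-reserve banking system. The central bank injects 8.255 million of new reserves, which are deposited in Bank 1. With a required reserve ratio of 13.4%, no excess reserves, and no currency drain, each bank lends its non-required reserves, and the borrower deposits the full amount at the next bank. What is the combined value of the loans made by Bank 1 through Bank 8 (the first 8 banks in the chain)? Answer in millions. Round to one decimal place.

36.5 million

Bank i lends (1 − rr)^i of the original deposit: Bank 1 lends 8.255·0.8660 ≈ 7.1488, Bank 2 lends 8.255·0.8660² ≈ 6.1909, and so on.
Summing a geometric series: total = 8.255·[0.8660·(1 − 0.8660^8) / (1 − 0.8660)] ≈ 36.4733 million.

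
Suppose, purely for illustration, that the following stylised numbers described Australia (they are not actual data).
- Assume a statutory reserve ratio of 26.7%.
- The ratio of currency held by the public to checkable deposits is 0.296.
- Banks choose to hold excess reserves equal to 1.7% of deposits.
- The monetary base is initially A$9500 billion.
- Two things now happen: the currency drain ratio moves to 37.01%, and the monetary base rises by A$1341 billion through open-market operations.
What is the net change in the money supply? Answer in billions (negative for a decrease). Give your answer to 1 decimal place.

Before: m₁ = (1 + 0.296) / (0.267 + 0.017 + 0.296) ≈ 2.2344828, MB₁ = 9500, so M₁ = 2.2344828 × 9500 = 21227.5866 billion.
After: m₂ = (1 + 0.3701) / (0.267 + 0.017 + 0.3701) ≈ 2.0946338, MB₂ = 9500 + 1341 = 10841, so M₂ = 2.0946338 × 10841 ≈ 22707.925 billion.
ΔM = M₂ − M₁ = 22707.925 − 21227.5866 = 1480.3384 billion.

A$1480.3 billion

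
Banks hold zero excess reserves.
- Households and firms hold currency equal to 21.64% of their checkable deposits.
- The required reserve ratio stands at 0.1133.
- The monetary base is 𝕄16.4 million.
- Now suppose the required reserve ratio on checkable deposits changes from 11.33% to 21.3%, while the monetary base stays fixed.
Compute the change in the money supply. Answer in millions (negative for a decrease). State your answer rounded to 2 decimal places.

-14.05 million

Initially m₁ = (1 + 0.2164) / (0.1133 + 0.2164) ≈ 3.68941, so M₁ = 3.68941 × 16.4 ≈ 60.5063 million.
After the change m₂ = (1 + 0.2164) / (0.213 + 0.2164) ≈ 2.83279, so M₂ = 2.83279 × 16.4 ≈ 46.4578 million.
ΔM = M₂ − M₁ = 46.4578 − 60.5063 = -14.0485 million.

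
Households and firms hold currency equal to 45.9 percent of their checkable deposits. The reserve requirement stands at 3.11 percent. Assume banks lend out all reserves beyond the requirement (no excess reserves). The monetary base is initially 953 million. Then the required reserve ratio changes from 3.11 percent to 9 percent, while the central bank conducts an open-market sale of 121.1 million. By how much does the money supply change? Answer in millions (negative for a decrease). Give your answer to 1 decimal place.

-626.2 million

Before: m₁ = (1 + 0.459) / (0.0311 + 0.459) ≈ 2.97694, MB₁ = 953, so M₁ = 2.97694 × 953 ≈ 2837.0238 million.
After: m₂ = (1 + 0.459) / (0.09 + 0.459) ≈ 2.65756, MB₂ = 953 − 121.1 = 831.9, so M₂ = 2.65756 × 831.9 ≈ 2210.8242 million.
ΔM = M₂ − M₁ = 2210.8242 − 2837.0238 = -626.1996 million.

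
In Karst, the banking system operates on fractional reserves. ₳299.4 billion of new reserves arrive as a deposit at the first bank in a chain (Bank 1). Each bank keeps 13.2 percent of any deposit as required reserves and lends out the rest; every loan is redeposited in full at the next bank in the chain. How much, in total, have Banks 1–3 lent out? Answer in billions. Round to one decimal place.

Bank i lends (1 − rr)^i of the original deposit: Bank 1 lends 299.4·0.8680 = 259.8792, Bank 2 lends 299.4·0.8680² ≈ 225.5751, and so on.
Summing a geometric series: total = 299.4·[0.8680·(1 − 0.8680^3) / (1 − 0.8680)] ≈ 681.2536 billion.

₳681.3 billion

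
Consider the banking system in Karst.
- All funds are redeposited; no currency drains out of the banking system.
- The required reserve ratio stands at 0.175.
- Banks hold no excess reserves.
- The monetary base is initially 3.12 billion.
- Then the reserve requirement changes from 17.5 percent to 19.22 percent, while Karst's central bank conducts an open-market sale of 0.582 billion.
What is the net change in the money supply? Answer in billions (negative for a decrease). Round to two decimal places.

Before: m₁ = 1 / (0.175) ≈ 5.7143, MB₁ = 3.12, so M₁ = 5.7143 × 3.12 ≈ 17.8286 billion.
After: m₂ = 1 / (0.1922) ≈ 5.2029, MB₂ = 3.12 − 0.582 = 2.538, so M₂ = 5.2029 × 2.538 ≈ 13.205 billion.
ΔM = M₂ − M₁ = 13.205 − 17.8286 = -4.6236 billion.

-4.62 billion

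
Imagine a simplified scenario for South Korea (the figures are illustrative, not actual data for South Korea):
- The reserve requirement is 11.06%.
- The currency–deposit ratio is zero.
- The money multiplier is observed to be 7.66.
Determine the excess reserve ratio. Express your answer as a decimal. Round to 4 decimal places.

Using m = 7.66. Since m = (1 + c)/(c + rr + e), the denominator satisfies c + rr + e = (1 + c)/m = (1 + 0) / 7.66 ≈ 0.130548.
With c = 0 and rr = 0.1106, the excess reserve ratio is 0.130548 − 0 − 0.1106 = 0.019948.

0.0199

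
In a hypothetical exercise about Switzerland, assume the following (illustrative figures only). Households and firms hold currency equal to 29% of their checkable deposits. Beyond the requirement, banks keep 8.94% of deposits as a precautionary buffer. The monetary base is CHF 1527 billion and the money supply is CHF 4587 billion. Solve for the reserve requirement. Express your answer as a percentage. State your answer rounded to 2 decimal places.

Using m = M/MB = 4587/1527 ≈ 3.003929. Since m = (1 + c)/(c + rr + e), the denominator satisfies c + rr + e = (1 + c)/m = (1 + 0.29) / 3.003929 ≈ 0.429438.
With c = 0.29 and e = 0.0894, the reserve requirement is 0.429438 − 0.29 − 0.0894 = 0.050038.

5.00%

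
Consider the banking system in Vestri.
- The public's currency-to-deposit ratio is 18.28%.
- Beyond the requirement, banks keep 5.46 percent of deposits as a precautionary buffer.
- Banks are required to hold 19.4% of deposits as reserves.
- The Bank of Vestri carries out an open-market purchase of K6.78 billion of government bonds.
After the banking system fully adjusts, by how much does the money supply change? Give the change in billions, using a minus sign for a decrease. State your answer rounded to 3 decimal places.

The money multiplier is m = (1 + c) / (rr + e + c) = (1 + 0.1828) / (0.194 + 0.0546 + 0.1828) ≈ 2.74177.
The purchase adds 6.78 billion of base, so ΔM = m × ΔMB = 2.74177 × (+6.78) ≈ 18.5892 billion.

K18.589 billion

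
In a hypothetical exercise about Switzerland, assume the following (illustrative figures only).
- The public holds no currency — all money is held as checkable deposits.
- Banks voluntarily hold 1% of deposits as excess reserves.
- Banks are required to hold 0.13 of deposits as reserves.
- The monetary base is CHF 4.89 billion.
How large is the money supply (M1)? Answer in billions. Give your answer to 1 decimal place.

CHF 34.9 billion

The money multiplier is m = 1 / (rr + e) = 1 / (0.13 + 0.01) ≈ 7.1429.
So M = m × MB = 7.1429 × 4.89 ≈ 34.9288 billion.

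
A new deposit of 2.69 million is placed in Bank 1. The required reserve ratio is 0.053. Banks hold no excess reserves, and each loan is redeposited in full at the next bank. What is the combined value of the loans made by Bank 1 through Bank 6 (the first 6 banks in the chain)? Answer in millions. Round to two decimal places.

Bank i lends (1 − rr)^i of the original deposit: Bank 1 lends 2.69·0.9470 ≈ 2.5474, Bank 2 lends 2.69·0.9470² ≈ 2.4124, and so on.
Summing a geometric series: total = 2.69·[0.9470·(1 − 0.9470^6) / (1 − 0.9470)] ≈ 13.3969 million.

13.40 million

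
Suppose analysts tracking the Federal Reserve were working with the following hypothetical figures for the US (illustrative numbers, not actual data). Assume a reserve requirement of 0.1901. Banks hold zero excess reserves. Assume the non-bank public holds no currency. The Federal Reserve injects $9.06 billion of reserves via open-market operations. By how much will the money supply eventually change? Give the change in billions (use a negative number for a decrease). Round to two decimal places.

$47.66 billion

The simple money multiplier is m = 1/rr = 1/0.1901 ≈ 5.2604.
An open-market purchase increases the monetary base by 9.06 billion, so ΔM = m × ΔMB = 5.2604 × 9.06 ≈ 47.6592 billion.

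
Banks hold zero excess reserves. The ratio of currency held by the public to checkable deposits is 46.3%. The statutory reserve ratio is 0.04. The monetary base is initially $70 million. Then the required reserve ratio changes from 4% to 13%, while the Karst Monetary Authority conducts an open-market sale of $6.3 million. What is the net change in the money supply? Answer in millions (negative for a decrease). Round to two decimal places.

-46.44 million

Before: m₁ = (1 + 0.463) / (0.04 + 0.463) ≈ 2.90855, MB₁ = 70, so M₁ = 2.90855 × 70 = 203.5985 million.
After: m₂ = (1 + 0.463) / (0.13 + 0.463) ≈ 2.46712, MB₂ = 70 − 6.3 = 63.7, so M₂ = 2.46712 × 63.7 ≈ 157.1555 million.
ΔM = M₂ − M₁ = 157.1555 − 203.5985 = -46.443 million.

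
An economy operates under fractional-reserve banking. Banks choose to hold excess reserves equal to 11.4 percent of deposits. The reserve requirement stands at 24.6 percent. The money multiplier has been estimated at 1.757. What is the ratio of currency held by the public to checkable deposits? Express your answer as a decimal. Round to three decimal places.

Using m = 1.757. From m = (1 + c)/(c + rr + e), rearranging gives 1 + c = m·(c + rr + e), so c·(1 − m) = m·(rr + e) − 1.
Hence c = [m·(rr + e) − 1]/(1 − m) = [1.757 × (0.246 + 0.114) − 1] / (1 − 1.757) ≈ 0.485443.

0.485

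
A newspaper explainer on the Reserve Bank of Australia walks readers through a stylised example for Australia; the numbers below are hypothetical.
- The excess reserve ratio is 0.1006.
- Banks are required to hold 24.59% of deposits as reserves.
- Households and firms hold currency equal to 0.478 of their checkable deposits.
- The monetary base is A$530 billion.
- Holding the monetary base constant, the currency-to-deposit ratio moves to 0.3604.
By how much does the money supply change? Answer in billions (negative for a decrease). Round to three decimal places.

Initially m₁ = (1 + 0.478) / (0.2459 + 0.1006 + 0.478) ≈ 1.7926016, so M₁ = 1.7926016 × 530 ≈ 950.0788 billion.
After the change m₂ = (1 + 0.3604) / (0.2459 + 0.1006 + 0.3604) ≈ 1.9244589, so M₂ = 1.9244589 × 530 ≈ 1019.9632 billion.
ΔM = M₂ − M₁ = 1019.9632 − 950.0788 = 69.8844 billion.

A$69.884 billion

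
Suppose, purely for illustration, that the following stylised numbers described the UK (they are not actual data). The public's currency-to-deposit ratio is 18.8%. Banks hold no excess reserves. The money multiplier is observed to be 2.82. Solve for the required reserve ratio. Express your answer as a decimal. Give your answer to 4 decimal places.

0.2333

Using m = 2.82. Since m = (1 + c)/(c + rr + e), the denominator satisfies c + rr + e = (1 + c)/m = (1 + 0.188) / 2.82 ≈ 0.421277.
With c = 0.188 and e = 0, the required reserve ratio is 0.421277 − 0.188 − 0 = 0.233277.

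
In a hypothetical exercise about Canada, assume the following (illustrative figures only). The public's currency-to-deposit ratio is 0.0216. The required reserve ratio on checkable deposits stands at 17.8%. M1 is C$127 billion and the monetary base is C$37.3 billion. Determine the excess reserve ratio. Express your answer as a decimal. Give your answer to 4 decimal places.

0.1004

Using m = M/MB = 127/37.3 ≈ 3.404826. Since m = (1 + c)/(c + rr + e), the denominator satisfies c + rr + e = (1 + c)/m = (1 + 0.0216) / 3.404826 ≈ 0.300045.
With c = 0.0216 and rr = 0.178, the excess reserve ratio is 0.300045 − 0.0216 − 0.178 = 0.100445.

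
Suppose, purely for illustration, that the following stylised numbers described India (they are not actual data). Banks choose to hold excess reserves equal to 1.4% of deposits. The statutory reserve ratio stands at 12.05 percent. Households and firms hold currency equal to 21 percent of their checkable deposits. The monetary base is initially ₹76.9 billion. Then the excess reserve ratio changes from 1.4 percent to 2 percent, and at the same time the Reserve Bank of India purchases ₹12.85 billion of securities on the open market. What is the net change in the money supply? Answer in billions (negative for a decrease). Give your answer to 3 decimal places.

₹39.737 billion

Before: m₁ = (1 + 0.21) / (0.1205 + 0.014 + 0.21) ≈ 3.512337, MB₁ = 76.9, so M₁ = 3.512337 × 76.9 ≈ 270.0987 billion.
After: m₂ = (1 + 0.21) / (0.1205 + 0.02 + 0.21) ≈ 3.452211, MB₂ = 76.9 + 12.85 = 89.75, so M₂ = 3.452211 × 89.75 ≈ 309.8359 billion.
ΔM = M₂ − M₁ = 309.8359 − 270.0987 = 39.7372 billion.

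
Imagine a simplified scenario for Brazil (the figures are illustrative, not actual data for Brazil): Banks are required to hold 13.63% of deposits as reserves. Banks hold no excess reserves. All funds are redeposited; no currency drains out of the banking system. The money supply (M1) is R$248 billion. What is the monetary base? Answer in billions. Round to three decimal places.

With no currency drain and no excess reserves, the money multiplier is m = 1/rr = 1/0.1363 ≈ 7.3367572.
The monetary base is MB = M / m = 248 / 7.3367572 ≈ 33.8024 billion.

R$33.802 billion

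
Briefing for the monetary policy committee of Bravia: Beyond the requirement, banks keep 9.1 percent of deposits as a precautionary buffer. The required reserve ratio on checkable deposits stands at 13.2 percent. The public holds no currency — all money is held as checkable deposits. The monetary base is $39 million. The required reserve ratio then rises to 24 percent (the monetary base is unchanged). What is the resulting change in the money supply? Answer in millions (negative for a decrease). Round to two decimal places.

-57.06 million

Initially m₁ = 1 / (0.132 + 0.091) ≈ 4.48430, so M₁ = 4.48430 × 39 = 174.8877 million.
After the change m₂ = 1 / (0.24 + 0.091) ≈ 3.02115, so M₂ = 3.02115 × 39 ≈ 117.8248 million.
ΔM = M₂ − M₁ = 117.8248 − 174.8877 = -57.0629 million.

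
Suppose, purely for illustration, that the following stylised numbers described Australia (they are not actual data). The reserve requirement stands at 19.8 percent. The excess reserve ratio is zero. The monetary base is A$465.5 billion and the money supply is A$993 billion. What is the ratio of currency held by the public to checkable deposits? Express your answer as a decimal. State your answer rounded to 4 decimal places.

Using m = M/MB = 993/465.5 ≈ 2.133190. From m = (1 + c)/(c + rr + e), rearranging gives 1 + c = m·(c + rr + e), so c·(1 − m) = m·(rr + e) − 1.
Hence c = [m·(rr + e) − 1]/(1 − m) = [2.133190 × (0.198 + 0) − 1] / (1 − 2.133190) ≈ 0.509737.

0.5097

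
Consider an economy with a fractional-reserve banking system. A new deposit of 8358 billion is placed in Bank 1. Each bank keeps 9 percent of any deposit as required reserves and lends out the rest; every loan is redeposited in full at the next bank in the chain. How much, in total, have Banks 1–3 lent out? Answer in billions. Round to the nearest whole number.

20825 billion

Bank i lends (1 − rr)^i of the original deposit: Bank 1 lends 8358·0.9100 = 7605.7800, Bank 2 lends 8358·0.9100² = 6921.2598, and so on.
Summing a geometric series: total = 8358·[0.9100·(1 − 0.9100^3) / (1 − 0.9100)] ≈ 20825.3862 billion.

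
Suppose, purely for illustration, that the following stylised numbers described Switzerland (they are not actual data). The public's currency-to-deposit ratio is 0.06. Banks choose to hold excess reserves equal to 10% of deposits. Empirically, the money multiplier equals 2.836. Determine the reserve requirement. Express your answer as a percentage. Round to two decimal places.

21.38%

Using m = 2.836. Since m = (1 + c)/(c + rr + e), the denominator satisfies c + rr + e = (1 + c)/m = (1 + 0.06) / 2.836 ≈ 0.373766.
With c = 0.06 and e = 0.1, the reserve requirement is 0.373766 − 0.06 − 0.1 = 0.213766.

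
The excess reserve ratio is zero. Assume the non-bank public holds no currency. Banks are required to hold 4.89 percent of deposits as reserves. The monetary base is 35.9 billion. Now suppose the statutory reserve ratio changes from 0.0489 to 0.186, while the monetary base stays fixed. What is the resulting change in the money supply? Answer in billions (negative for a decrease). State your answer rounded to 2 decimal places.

Initially m₁ = 1 / (0.0489) ≈ 20.44990, so M₁ = 20.44990 × 35.9 ≈ 734.1514 billion.
After the change m₂ = 1 / (0.186) ≈ 5.37634, so M₂ = 5.37634 × 35.9 ≈ 193.0106 billion.
ΔM = M₂ − M₁ = 193.0106 − 734.1514 = -541.1408 billion.

-541.14 billion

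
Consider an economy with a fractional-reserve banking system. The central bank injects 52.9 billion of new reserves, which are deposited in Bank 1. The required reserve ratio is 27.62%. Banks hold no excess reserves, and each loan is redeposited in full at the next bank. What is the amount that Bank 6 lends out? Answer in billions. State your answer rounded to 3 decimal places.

7.606 billion

Each bank lends a fraction (1 − rr) = 0.7238 of the deposit it receives, so Bank 6 receives 52.9·0.7238^5 and lends 52.9·0.7238^6 ≈ 7.6062 billion.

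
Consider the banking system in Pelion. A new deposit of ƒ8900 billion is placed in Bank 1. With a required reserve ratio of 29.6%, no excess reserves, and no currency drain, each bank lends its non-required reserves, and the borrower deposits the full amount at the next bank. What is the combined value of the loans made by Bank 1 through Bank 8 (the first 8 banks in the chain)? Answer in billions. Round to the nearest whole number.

ƒ19890 billion

Bank i lends (1 − rr)^i of the original deposit: Bank 1 lends 8900·0.7040 = 6265.6000, Bank 2 lends 8900·0.7040² = 4410.9824, and so on.
Summing a geometric series: total = 8900·[0.7040·(1 − 0.7040^8) / (1 − 0.7040)] ≈ 19890.3872 billion.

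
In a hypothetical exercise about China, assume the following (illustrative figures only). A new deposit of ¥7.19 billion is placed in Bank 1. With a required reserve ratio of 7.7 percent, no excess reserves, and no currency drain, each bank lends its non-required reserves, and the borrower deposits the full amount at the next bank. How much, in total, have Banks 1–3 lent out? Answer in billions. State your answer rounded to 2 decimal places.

Bank i lends (1 − rr)^i of the original deposit: Bank 1 lends 7.19·0.9230 ≈ 6.6364, Bank 2 lends 7.19·0.9230² ≈ 6.1254, and so on.
Summing a geometric series: total = 7.19·[0.9230·(1 − 0.9230^3) / (1 − 0.9230)] ≈ 18.4155 billion.

¥18.42 billion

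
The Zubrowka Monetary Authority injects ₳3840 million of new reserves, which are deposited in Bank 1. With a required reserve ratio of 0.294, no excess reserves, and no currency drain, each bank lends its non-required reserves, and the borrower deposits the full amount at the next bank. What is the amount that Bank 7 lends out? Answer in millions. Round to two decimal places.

₳335.71 million

Each bank lends a fraction (1 − rr) = 0.7060 of the deposit it receives, so Bank 7 receives 3840·0.7060^6 and lends 3840·0.7060^7 ≈ 335.7099 million.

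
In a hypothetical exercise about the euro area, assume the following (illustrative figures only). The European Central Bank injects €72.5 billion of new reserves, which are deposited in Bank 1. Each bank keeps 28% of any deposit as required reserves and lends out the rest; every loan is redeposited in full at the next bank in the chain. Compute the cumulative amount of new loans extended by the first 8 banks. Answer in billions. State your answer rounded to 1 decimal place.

Bank i lends (1 − rr)^i of the original deposit: Bank 1 lends 72.5·0.7200 = 52.2000, Bank 2 lends 72.5·0.7200² = 37.5840, and so on.
Summing a geometric series: total = 72.5·[0.7200·(1 − 0.7200^8) / (1 − 0.7200)] ≈ 172.9646 billion.

€173.0 billion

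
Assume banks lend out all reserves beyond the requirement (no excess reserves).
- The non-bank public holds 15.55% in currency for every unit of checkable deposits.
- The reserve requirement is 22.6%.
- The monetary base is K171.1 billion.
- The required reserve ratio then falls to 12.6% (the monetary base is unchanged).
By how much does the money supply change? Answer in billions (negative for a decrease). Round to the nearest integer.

K184 billion

Initially m₁ = (1 + 0.1555) / (0.226 + 0.1555) ≈ 3.0288, so M₁ = 3.0288 × 171.1 ≈ 518.2277 billion.
After the change m₂ = (1 + 0.1555) / (0.126 + 0.1555) ≈ 4.1048, so M₂ = 4.1048 × 171.1 ≈ 702.3313 billion.
ΔM = M₂ − M₁ = 702.3313 − 518.2277 = 184.1036 billion.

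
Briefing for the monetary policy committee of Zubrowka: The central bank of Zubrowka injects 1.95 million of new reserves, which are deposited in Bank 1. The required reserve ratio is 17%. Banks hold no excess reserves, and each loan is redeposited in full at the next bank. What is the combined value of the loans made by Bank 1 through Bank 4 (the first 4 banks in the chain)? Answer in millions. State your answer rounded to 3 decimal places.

Bank i lends (1 − rr)^i of the original deposit: Bank 1 lends 1.95·0.8300 = 1.6185, Bank 2 lends 1.95·0.8300² ≈ 1.3434, and so on.
Summing a geometric series: total = 1.95·[0.8300·(1 − 0.8300^4) / (1 − 0.8300)] ≈ 5.0023 million.

5.002 million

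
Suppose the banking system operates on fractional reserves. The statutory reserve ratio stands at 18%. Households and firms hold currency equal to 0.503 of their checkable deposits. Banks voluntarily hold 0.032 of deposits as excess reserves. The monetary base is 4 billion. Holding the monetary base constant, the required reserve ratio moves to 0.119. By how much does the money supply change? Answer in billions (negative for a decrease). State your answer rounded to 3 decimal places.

0.784 billion

Initially m₁ = (1 + 0.503) / (0.18 + 0.032 + 0.503) ≈ 2.10210, so M₁ = 2.10210 × 4 = 8.4084 billion.
After the change m₂ = (1 + 0.503) / (0.119 + 0.032 + 0.503) ≈ 2.29817, so M₂ = 2.29817 × 4 ≈ 9.1927 billion.
ΔM = M₂ − M₁ = 9.1927 − 8.4084 = 0.7843 billion.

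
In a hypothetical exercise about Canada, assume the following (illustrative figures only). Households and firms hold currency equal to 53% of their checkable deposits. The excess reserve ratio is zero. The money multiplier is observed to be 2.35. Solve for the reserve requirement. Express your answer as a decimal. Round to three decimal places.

0.121

Using m = 2.35. Since m = (1 + c)/(c + rr + e), the denominator satisfies c + rr + e = (1 + c)/m = (1 + 0.53) / 2.35 ≈ 0.651064.
With c = 0.53 and e = 0, the reserve requirement is 0.651064 − 0.53 − 0 = 0.121064.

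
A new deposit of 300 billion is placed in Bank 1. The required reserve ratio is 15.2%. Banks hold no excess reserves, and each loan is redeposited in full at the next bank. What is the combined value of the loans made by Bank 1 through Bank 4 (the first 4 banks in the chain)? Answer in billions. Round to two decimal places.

Bank i lends (1 − rr)^i of the original deposit: Bank 1 lends 300·0.8480 = 254.4000, Bank 2 lends 300·0.8480² = 215.7312, and so on.
Summing a geometric series: total = 300·[0.8480·(1 − 0.8480^4) / (1 − 0.8480)] ≈ 808.2044 billion.

808.20 billion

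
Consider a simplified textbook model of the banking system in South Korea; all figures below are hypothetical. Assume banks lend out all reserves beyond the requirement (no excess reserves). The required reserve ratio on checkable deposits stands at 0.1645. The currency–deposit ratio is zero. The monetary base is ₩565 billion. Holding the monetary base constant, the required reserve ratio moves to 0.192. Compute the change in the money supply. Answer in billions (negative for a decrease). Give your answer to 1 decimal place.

-491.9 billion

Initially m₁ = 1 / (0.1645) ≈ 6.07903, so M₁ = 6.07903 × 565 ≈ 3434.652 billion.
After the change m₂ = 1 / (0.192) ≈ 5.20833, so M₂ = 5.20833 × 565 ≈ 2942.7065 billion.
ΔM = M₂ − M₁ = 2942.7065 − 3434.652 = -491.9455 billion.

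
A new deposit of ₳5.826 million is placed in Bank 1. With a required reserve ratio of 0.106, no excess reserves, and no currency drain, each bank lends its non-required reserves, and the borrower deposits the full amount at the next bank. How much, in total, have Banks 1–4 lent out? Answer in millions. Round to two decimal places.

₳17.75 million

Bank i lends (1 − rr)^i of the original deposit: Bank 1 lends 5.826·0.8940 ≈ 5.2084, Bank 2 lends 5.826·0.8940² ≈ 4.6563, and so on.
Summing a geometric series: total = 5.826·[0.8940·(1 − 0.8940^4) / (1 − 0.8940)] ≈ 17.7491 million.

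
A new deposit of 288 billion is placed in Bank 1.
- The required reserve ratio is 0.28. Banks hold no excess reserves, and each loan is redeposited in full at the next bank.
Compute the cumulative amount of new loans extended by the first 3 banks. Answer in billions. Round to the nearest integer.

Bank i lends (1 − rr)^i of the original deposit: Bank 1 lends 288·0.7200 = 207.3600, Bank 2 lends 288·0.7200² = 149.2992, and so on.
Summing a geometric series: total = 288·[0.7200·(1 − 0.7200^3) / (1 − 0.7200)] ≈ 464.1546 billion.

464 billion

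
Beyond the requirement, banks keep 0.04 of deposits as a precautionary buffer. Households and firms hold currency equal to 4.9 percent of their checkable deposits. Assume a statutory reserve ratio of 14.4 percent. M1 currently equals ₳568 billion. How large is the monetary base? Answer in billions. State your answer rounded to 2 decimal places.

The money multiplier is m = (1 + c) / (rr + e + c) = (1 + 0.049) / (0.144 + 0.04 + 0.049) ≈ 4.502146.
MB = M / m = 568 / 4.502146 ≈ 126.1621 billion.

₳126.16 billion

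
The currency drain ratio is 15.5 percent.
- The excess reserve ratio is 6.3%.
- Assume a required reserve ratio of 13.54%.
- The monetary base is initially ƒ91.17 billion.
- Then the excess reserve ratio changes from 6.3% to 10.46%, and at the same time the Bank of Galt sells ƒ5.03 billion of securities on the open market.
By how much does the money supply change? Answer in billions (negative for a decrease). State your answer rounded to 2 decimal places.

Before: m₁ = (1 + 0.155) / (0.1354 + 0.063 + 0.155) ≈ 3.26825, MB₁ = 91.17, so M₁ = 3.26825 × 91.17 ≈ 297.9664 billion.
After: m₂ = (1 + 0.155) / (0.1354 + 0.1046 + 0.155) ≈ 2.92405, MB₂ = 91.17 − 5.03 = 86.14, so M₂ = 2.92405 × 86.14 ≈ 251.8777 billion.
ΔM = M₂ − M₁ = 251.8777 − 297.9664 = -46.0887 billion.

-46.09 billion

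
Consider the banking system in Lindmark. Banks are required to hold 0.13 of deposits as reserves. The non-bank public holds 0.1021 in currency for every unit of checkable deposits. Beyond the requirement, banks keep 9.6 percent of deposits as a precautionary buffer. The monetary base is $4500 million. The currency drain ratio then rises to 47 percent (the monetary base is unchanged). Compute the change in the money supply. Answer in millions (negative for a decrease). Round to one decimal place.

Initially m₁ = (1 + 0.1021) / (0.13 + 0.096 + 0.1021) ≈ 3.359037, so M₁ = 3.359037 × 4500 = 15115.6665 million.
After the change m₂ = (1 + 0.47) / (0.13 + 0.096 + 0.47) ≈ 2.112069, so M₂ = 2.112069 × 4500 = 9504.3105 million.
ΔM = M₂ − M₁ = 9504.3105 − 15115.6665 = -5611.356 million.

-5611.4 million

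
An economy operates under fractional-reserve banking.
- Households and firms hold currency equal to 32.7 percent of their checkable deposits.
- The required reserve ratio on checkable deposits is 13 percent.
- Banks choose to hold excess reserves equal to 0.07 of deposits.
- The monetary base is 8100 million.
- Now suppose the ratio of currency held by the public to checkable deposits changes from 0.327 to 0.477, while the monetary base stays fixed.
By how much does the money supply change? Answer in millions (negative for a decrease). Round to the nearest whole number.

-2724 million

Initially m₁ = (1 + 0.327) / (0.13 + 0.07 + 0.327) ≈ 2.51803, so M₁ = 2.51803 × 8100 = 20396.043 million.
After the change m₂ = (1 + 0.477) / (0.13 + 0.07 + 0.477) ≈ 2.18168, so M₂ = 2.18168 × 8100 = 17671.608 million.
ΔM = M₂ − M₁ = 17671.608 − 20396.043 = -2724.435 million.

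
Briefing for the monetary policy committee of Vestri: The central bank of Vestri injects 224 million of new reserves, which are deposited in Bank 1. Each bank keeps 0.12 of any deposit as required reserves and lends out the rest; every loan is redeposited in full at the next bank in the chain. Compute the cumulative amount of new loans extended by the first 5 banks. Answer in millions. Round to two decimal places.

Bank i lends (1 − rr)^i of the original deposit: Bank 1 lends 224·0.8800 = 197.1200, Bank 2 lends 224·0.8800² = 173.4656, and so on.
Summing a geometric series: total = 224·[0.8800·(1 − 0.8800^5) / (1 − 0.8800)] ≈ 775.7790 million.

775.78 million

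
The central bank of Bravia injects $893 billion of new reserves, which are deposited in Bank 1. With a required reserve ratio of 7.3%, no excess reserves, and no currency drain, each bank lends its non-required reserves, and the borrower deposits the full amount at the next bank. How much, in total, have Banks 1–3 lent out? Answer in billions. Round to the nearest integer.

$2307 billion

Bank i lends (1 − rr)^i of the original deposit: Bank 1 lends 893·0.9270 = 827.8110, Bank 2 lends 893·0.9270² ≈ 767.3808, and so on.
Summing a geometric series: total = 893·[0.9270·(1 − 0.9270^3) / (1 − 0.9270)] ≈ 2306.5538 billion.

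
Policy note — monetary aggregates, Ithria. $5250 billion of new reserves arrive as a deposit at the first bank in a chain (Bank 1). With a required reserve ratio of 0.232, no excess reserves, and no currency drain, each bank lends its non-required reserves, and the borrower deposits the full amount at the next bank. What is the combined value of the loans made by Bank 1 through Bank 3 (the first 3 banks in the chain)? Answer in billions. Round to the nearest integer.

Bank i lends (1 − rr)^i of the original deposit: Bank 1 lends 5250·0.7680 = 4032.0000, Bank 2 lends 5250·0.7680² = 3096.5760, and so on.
Summing a geometric series: total = 5250·[0.7680·(1 − 0.7680^3) / (1 − 0.7680)] ≈ 9506.7464 billion.

$9507 billion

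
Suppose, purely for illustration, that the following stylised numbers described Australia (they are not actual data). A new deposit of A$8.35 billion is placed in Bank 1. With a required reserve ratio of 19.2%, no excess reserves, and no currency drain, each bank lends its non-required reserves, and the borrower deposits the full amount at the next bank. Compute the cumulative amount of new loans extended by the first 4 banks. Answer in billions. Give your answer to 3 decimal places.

Bank i lends (1 − rr)^i of the original deposit: Bank 1 lends 8.35·0.8080 = 6.7468, Bank 2 lends 8.35·0.8080² ≈ 5.4514, and so on.
Summing a geometric series: total = 8.35·[0.8080·(1 − 0.8080^4) / (1 − 0.8080)] ≈ 20.1620 billion.

A$20.162 billion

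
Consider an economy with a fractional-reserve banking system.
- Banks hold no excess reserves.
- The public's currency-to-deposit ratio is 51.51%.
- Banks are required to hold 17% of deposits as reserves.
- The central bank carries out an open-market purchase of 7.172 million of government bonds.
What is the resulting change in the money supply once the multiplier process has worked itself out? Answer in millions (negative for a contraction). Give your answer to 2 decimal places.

15.86 million

The money multiplier is m = (1 + c) / (rr + c) = (1 + 0.5151) / (0.17 + 0.5151) ≈ 2.2115.
The purchase adds 7.172 million of base, so ΔM = m × ΔMB = 2.2115 × (+7.172) ≈ 15.8609 million.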